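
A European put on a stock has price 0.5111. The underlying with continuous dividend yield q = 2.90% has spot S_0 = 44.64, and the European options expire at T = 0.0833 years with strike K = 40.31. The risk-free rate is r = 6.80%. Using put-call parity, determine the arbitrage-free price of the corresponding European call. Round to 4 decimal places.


Put-call parity: C - P = S_0 * exp(-qT) - K * exp(-rT).
S_0 * exp(-qT) = 44.6400 * 0.99758722 = 44.53229330
K * exp(-rT) = 40.3100 * 0.99435161 = 40.08231350
C = P + S*exp(-qT) - K*exp(-rT)
C = 0.5111 + 44.53229330 - 40.08231350 = 4.9611

Answer: Call price = 4.9611


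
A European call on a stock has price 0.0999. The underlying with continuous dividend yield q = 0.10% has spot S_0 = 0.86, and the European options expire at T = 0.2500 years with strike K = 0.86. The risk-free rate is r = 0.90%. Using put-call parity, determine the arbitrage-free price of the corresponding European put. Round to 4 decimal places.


Put-call parity: C - P = S_0 * exp(-qT) - K * exp(-rT).
S_0 * exp(-qT) = 0.8600 * 0.99975003 = 0.85978503
K * exp(-rT) = 0.8600 * 0.99775253 = 0.85806718
P = C - S*exp(-qT) + K*exp(-rT)
P = 0.0999 - 0.85978503 + 0.85806718 = 0.0982

Answer: Put price = 0.0982


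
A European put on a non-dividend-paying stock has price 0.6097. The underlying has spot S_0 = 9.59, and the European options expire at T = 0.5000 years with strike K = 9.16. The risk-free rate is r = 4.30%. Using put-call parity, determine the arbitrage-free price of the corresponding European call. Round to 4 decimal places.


Put-call parity: C - P = S_0 * exp(-qT) - K * exp(-rT).
S_0 * exp(-qT) = 9.5900 * 1.00000000 = 9.59000000
K * exp(-rT) = 9.1600 * 0.97872948 = 8.96516201
C = P + S*exp(-qT) - K*exp(-rT)
C = 0.6097 + 9.59000000 - 8.96516201 = 1.2345

Answer: Call price = 1.2345


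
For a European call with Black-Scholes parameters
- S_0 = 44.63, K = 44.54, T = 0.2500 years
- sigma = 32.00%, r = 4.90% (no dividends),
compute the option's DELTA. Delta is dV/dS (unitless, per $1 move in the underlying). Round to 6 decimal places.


Answer: Delta = 0.567172

Derivation:
d1 = 0.1691788551; d2 = 0.0091788551
phi(d1) = 0.3932737771; exp(-qT) = 1.0000000000; exp(-rT) = 0.9878247258
N(d1) = 0.5671720194
Delta = exp(-qT) * N(d1) = 1.0000000000 * 0.5671720194 = 0.567172


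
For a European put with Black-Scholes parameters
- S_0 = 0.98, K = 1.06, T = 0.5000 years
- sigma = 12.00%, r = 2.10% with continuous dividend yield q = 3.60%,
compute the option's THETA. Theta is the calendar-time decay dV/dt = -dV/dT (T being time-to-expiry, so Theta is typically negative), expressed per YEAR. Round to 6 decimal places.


d1 = -0.9707587976; d2 = -1.0556116113
phi(d1) = 0.2490442083; exp(-qT) = 0.9821610324; exp(-rT) = 0.9895549326
Theta = -S*exp(-qT)*phi(d1)*sigma/(2*sqrt(T)) + r*K*exp(-rT)*N(-d2) - q*S*exp(-qT)*N(-d1)
N(-d1) = 0.8341657977; N(-d2) = 0.8544271531; sqrt(T) = 0.7071067812
Term 1 = -0.9800 * 0.9821610324 * 0.2490442083 * 0.1200 / (2 * 0.7071067812) = -0.0203400244
Term 2 = 0.0210 * 1.0600 * 0.9895549326 * 0.8544271531 = 0.0188208880
Term 3 = -0.0360 * 0.9800 * 0.9821610324 * 0.8341657977 = -0.0289043798
Theta = -0.0203400244 + (0.0188208880) + (-0.0289043798) = -0.030424

Answer: Theta = -0.030424


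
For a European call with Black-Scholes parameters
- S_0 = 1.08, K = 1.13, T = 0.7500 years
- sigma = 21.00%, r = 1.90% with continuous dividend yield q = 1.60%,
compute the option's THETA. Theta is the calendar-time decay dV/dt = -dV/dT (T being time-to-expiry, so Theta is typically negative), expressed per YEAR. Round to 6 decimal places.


d1 = -0.1455422586; d2 = -0.3274075934
phi(d1) = 0.3947392701; exp(-qT) = 0.9880717129; exp(-rT) = 0.9858510507
Theta = -S*exp(-qT)*phi(d1)*sigma/(2*sqrt(T)) - r*K*exp(-rT)*N(d2) + q*S*exp(-qT)*N(d1)
N(d1) = 0.4421413767; N(d2) = 0.3716798120; sqrt(T) = 0.8660254038
Term 1 = -1.0800 * 0.9880717129 * 0.3947392701 * 0.2100 / (2 * 0.8660254038) = -0.0510718068
Term 2 = -0.0190 * 1.1300 * 0.9858510507 * 0.3716798120 = -0.0078670574
Term 3 = 0.0160 * 1.0800 * 0.9880717129 * 0.4421413767 = 0.0075490685
Theta = -0.0510718068 + (-0.0078670574) + (0.0075490685) = -0.051390

Answer: Theta = -0.051390


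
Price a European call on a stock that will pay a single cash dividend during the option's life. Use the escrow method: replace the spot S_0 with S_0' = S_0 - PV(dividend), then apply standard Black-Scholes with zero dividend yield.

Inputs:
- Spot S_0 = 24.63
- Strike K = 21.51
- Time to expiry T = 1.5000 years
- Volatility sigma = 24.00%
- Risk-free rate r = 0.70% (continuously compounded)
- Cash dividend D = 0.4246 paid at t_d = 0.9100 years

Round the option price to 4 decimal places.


PV(D) = D * exp(-r * t_d) = 0.4246 * 0.99365025 = 0.42190389
S_0' = S_0 - PV(D) = 24.6300 - 0.42190389 = 24.20809611
d1 = (ln(S_0'/K) + (r + sigma^2/2)*T) / (sigma*sqrt(T)) = 0.58471084
d2 = d1 - sigma*sqrt(T) = 0.29077207
exp(-rT) = 0.98955493
N(d1) = 0.72062892; N(d2) = 0.61438718
C = S_0' * N(d1) - K * exp(-rT) * N(d2) = 24.20809611 * 0.72062892 - 21.5100 * 0.98955493 * 0.61438718 = 4.3676

Answer: Price = 4.3676


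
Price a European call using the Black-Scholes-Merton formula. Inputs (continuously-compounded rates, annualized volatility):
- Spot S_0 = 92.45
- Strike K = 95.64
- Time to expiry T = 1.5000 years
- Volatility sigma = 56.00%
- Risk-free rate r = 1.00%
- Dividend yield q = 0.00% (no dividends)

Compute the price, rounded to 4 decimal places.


Answer: Price = 24.1718

Derivation:
d1 = (ln(S/K) + (r - q + 0.5*sigma^2) * T) / (sigma * sqrt(T)) = 0.31533800
d2 = d1 - sigma * sqrt(T) = -0.37051913
exp(-rT) = 0.98511194; exp(-qT) = 1.00000000
C = S_0 * exp(-qT) * N(d1) - K * exp(-rT) * N(d2)
N(d1) = 0.62374748; N(d2) = 0.35549786
C = 92.4500 * 1.00000000 * 0.62374748 - 95.6400 * 0.98511194 * 0.35549786 = 24.1718


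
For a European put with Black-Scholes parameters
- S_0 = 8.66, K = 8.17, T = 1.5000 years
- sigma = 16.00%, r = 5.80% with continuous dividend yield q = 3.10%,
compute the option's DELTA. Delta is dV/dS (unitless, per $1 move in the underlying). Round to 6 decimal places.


d1 = 0.6018897101; d2 = 0.4059305307
phi(d1) = 0.3328464040; exp(-qT) = 0.9545645606; exp(-rT) = 0.9166770956
N(-d1) = 0.2736237771
Delta = -exp(-qT) * N(-d1) = -0.9545645606 * 0.2736237771 = -0.261192

Answer: Delta = -0.261192


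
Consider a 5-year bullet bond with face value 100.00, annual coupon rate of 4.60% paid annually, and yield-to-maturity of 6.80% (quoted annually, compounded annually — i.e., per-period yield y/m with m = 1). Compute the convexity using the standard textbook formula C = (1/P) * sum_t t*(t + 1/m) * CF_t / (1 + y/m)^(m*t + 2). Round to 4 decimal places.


Answer: Convexity = 23.2092

Derivation:
Coupon per period c = face * coupon_rate / m = 4.600000
Periods per year m = 1; per-period yield y/m = 0.068000
Number of cashflows N = 5
Cashflows (t years, CF_t, discount factor 1/(1+y/m)^(m*t), PV):
  t = 1.0000: CF_t = 4.600000, DF = 0.936330, PV = 4.307116
  t = 2.0000: CF_t = 4.600000, DF = 0.876713, PV = 4.032880
  t = 3.0000: CF_t = 4.600000, DF = 0.820892, PV = 3.776105
  t = 4.0000: CF_t = 4.600000, DF = 0.768626, PV = 3.535679
  t = 5.0000: CF_t = 104.600000, DF = 0.719687, PV = 75.279274
Price P = sum_t PV_t = 90.931054
Convexity numerator sum_t t*(t + 1/m) * CF_t / (1+y/m)^(m*t + 2):
  t = 1.0000: term = 7.552210
  t = 2.0000: term = 21.214074
  t = 3.0000: term = 39.726730
  t = 4.0000: term = 61.995521
  t = 5.0000: term = 1979.949760
Convexity = (1/P) * sum = 2110.438294 / 90.931054 = 23.209214


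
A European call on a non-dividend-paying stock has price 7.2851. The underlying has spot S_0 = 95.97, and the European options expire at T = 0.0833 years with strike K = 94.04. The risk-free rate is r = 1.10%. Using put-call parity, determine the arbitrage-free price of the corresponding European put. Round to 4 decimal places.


Put-call parity: C - P = S_0 * exp(-qT) - K * exp(-rT).
S_0 * exp(-qT) = 95.9700 * 1.00000000 = 95.97000000
K * exp(-rT) = 94.0400 * 0.99908412 = 93.95387061
P = C - S*exp(-qT) + K*exp(-rT)
P = 7.2851 - 95.97000000 + 93.95387061 = 5.2690

Answer: Put price = 5.2690


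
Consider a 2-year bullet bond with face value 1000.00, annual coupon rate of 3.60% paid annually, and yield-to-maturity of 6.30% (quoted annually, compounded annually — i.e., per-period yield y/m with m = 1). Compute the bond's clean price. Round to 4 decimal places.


Answer: Price = 950.7057

Derivation:
Coupon per period c = face * coupon_rate / m = 36.000000
Periods per year m = 1; per-period yield y/m = 0.063000
Number of cashflows N = 2
Cashflows (t years, CF_t, discount factor 1/(1+y/m)^(m*t), PV):
  t = 1.0000: CF_t = 36.000000, DF = 0.940734, PV = 33.866416
  t = 2.0000: CF_t = 1036.000000, DF = 0.884980, PV = 916.839312
Price P = sum_t PV_t = 950.705727


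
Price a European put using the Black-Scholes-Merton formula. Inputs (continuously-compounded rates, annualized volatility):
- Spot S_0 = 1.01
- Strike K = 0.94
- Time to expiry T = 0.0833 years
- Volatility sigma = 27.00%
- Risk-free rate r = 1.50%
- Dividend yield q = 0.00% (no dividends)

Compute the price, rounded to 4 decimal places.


d1 = (ln(S/K) + (r - q + 0.5*sigma^2) * T) / (sigma * sqrt(T)) = 0.97670661
d2 = d1 - sigma * sqrt(T) = 0.89877992
exp(-rT) = 0.99875128; exp(-qT) = 1.00000000
P = K * exp(-rT) * N(-d2) - S_0 * exp(-qT) * N(-d1)
N(-d1) = 0.16435721; N(-d2) = 0.18438495
P = 0.9400 * 0.99875128 * 0.18438495 - 1.0100 * 1.00000000 * 0.16435721 = 0.0071

Answer: Price = 0.0071


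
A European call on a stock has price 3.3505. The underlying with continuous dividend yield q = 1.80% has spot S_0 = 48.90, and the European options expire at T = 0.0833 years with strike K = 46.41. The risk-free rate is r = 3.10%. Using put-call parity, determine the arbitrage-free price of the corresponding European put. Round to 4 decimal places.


Put-call parity: C - P = S_0 * exp(-qT) - K * exp(-rT).
S_0 * exp(-qT) = 48.9000 * 0.99850172 = 48.82673428
K * exp(-rT) = 46.4100 * 0.99742103 = 46.29031006
P = C - S*exp(-qT) + K*exp(-rT)
P = 3.3505 - 48.82673428 + 46.29031006 = 0.8141

Answer: Put price = 0.8141


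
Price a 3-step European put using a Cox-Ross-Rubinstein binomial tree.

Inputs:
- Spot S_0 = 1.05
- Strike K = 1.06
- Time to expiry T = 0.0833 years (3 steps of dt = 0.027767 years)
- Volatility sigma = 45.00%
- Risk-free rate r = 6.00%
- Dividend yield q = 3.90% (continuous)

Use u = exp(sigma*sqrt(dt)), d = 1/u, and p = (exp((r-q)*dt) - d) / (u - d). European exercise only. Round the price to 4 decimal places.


dt = T/N = 0.027767
u = exp(sigma*sqrt(dt)) = 1.077868; d = 1/u = 0.927757
p = (exp((r-q)*dt) - d) / (u - d) = 0.485148
Discount per step: exp(-r*dt) = 0.998335
Stock lattice S(k, i) with i counting down-moves:
  k=0: S(0,0) = 1.0500
  k=1: S(1,0) = 1.1318; S(1,1) = 0.9741
  k=2: S(2,0) = 1.2199; S(2,1) = 1.0500; S(2,2) = 0.9038
  k=3: S(3,0) = 1.3149; S(3,1) = 1.1318; S(3,2) = 0.9741; S(3,3) = 0.8385
Terminal payoffs V(N, i) = max(K - S_T, 0):
  V(3,0) = 0.000000; V(3,1) = 0.000000; V(3,2) = 0.085855; V(3,3) = 0.221520
Backward induction: V(k, i) = exp(-r*dt) * [p * V(k+1, i) + (1-p) * V(k+1, i+1)].
  V(2,0) = exp(-r*dt) * [p*0.000000 + (1-p)*0.000000] = 0.000000
  V(2,1) = exp(-r*dt) * [p*0.000000 + (1-p)*0.085855] = 0.044129
  V(2,2) = exp(-r*dt) * [p*0.085855 + (1-p)*0.221520] = 0.155443
  V(1,0) = exp(-r*dt) * [p*0.000000 + (1-p)*0.044129] = 0.022682
  V(1,1) = exp(-r*dt) * [p*0.044129 + (1-p)*0.155443] = 0.101270
  V(0,0) = exp(-r*dt) * [p*0.022682 + (1-p)*0.101270] = 0.063038

Answer: Price = V(0,0) = 0.0630


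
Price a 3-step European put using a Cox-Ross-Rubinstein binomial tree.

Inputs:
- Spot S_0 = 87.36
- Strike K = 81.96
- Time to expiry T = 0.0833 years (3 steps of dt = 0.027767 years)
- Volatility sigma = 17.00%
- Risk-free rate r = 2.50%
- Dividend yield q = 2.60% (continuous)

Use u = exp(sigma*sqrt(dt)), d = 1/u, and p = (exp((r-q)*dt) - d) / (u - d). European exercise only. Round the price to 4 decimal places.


Answer: Price = V(0,0) = 0.2241

Derivation:
dt = T/N = 0.027767
u = exp(sigma*sqrt(dt)) = 1.028733; d = 1/u = 0.972070
p = (exp((r-q)*dt) - d) / (u - d) = 0.492429
Discount per step: exp(-r*dt) = 0.999306
Stock lattice S(k, i) with i counting down-moves:
  k=0: S(0,0) = 87.3600
  k=1: S(1,0) = 89.8701; S(1,1) = 84.9200
  k=2: S(2,0) = 92.4523; S(2,1) = 87.3600; S(2,2) = 82.5482
  k=3: S(3,0) = 95.1087; S(3,1) = 89.8701; S(3,2) = 84.9200; S(3,3) = 80.2426
Terminal payoffs V(N, i) = max(K - S_T, 0):
  V(3,0) = 0.000000; V(3,1) = 0.000000; V(3,2) = 0.000000; V(3,3) = 1.717403
Backward induction: V(k, i) = exp(-r*dt) * [p * V(k+1, i) + (1-p) * V(k+1, i+1)].
  V(2,0) = exp(-r*dt) * [p*0.000000 + (1-p)*0.000000] = 0.000000
  V(2,1) = exp(-r*dt) * [p*0.000000 + (1-p)*0.000000] = 0.000000
  V(2,2) = exp(-r*dt) * [p*0.000000 + (1-p)*1.717403] = 0.871100
  V(1,0) = exp(-r*dt) * [p*0.000000 + (1-p)*0.000000] = 0.000000
  V(1,1) = exp(-r*dt) * [p*0.000000 + (1-p)*0.871100] = 0.441839
  V(0,0) = exp(-r*dt) * [p*0.000000 + (1-p)*0.441839] = 0.224109


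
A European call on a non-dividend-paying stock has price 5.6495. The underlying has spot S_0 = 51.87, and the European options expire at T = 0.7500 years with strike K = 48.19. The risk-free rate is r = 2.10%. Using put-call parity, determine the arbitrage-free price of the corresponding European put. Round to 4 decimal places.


Answer: Put price = 1.2165

Derivation:
Put-call parity: C - P = S_0 * exp(-qT) - K * exp(-rT).
S_0 * exp(-qT) = 51.8700 * 1.00000000 = 51.87000000
K * exp(-rT) = 48.1900 * 0.98437338 = 47.43695331
P = C - S*exp(-qT) + K*exp(-rT)
P = 5.6495 - 51.87000000 + 47.43695331 = 1.2165


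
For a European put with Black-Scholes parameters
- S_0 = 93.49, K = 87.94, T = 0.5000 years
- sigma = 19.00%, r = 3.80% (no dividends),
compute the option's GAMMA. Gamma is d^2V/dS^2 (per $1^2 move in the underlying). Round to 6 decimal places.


d1 = 0.6641200104; d2 = 0.5297697220
phi(d1) = 0.3199897780; exp(-qT) = 1.0000000000; exp(-rT) = 0.9811793622
Gamma = exp(-qT) * phi(d1) / (S * sigma * sqrt(T)) = 1.0000000000 * 0.3199897780 / (93.4900 * 0.1900 * 0.7071067812) = 0.025476

Answer: Gamma = 0.025476


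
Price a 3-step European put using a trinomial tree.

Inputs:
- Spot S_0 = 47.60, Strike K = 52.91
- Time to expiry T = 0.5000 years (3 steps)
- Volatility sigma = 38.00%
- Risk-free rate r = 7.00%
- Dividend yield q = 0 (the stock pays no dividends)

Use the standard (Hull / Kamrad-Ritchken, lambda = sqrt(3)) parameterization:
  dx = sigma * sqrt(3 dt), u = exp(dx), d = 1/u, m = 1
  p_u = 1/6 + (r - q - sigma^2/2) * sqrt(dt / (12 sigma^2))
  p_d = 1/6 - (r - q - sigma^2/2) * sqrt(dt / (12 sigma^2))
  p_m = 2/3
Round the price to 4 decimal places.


Answer: Price = V(0,0) = 7.3728

Derivation:
dt = T/N = 0.166667; dx = sigma*sqrt(3*dt) = 0.268701
u = exp(dx) = 1.308263; d = 1/u = 0.764372
p_u = 0.165984, p_m = 0.666667, p_d = 0.167349
Discount per step: exp(-r*dt) = 0.988401
Stock lattice S(k, j) with j the centered position index:
  k=0: S(0,+0) = 47.6000
  k=1: S(1,-1) = 36.3841; S(1,+0) = 47.6000; S(1,+1) = 62.2733
  k=2: S(2,-2) = 27.8110; S(2,-1) = 36.3841; S(2,+0) = 47.6000; S(2,+1) = 62.2733; S(2,+2) = 81.4699
  k=3: S(3,-3) = 21.2580; S(3,-2) = 27.8110; S(3,-1) = 36.3841; S(3,+0) = 47.6000; S(3,+1) = 62.2733; S(3,+2) = 81.4699; S(3,+3) = 106.5841
Terminal payoffs V(N, j) = max(K - S_T, 0):
  V(3,-3) = 31.652048; V(3,-2) = 25.099001; V(3,-1) = 16.525888; V(3,+0) = 5.310000; V(3,+1) = 0.000000; V(3,+2) = 0.000000; V(3,+3) = 0.000000
Backward induction: V(k, j) = exp(-r*dt) * [p_u * V(k+1, j+1) + p_m * V(k+1, j) + p_d * V(k+1, j-1)]
  V(2,-2) = exp(-r*dt) * [p_u*16.525888 + p_m*25.099001 + p_d*31.652048] = 24.485309
  V(2,-1) = exp(-r*dt) * [p_u*5.310000 + p_m*16.525888 + p_d*25.099001] = 15.912198
  V(2,+0) = exp(-r*dt) * [p_u*0.000000 + p_m*5.310000 + p_d*16.525888] = 6.232453
  V(2,+1) = exp(-r*dt) * [p_u*0.000000 + p_m*0.000000 + p_d*5.310000] = 0.878316
  V(2,+2) = exp(-r*dt) * [p_u*0.000000 + p_m*0.000000 + p_d*0.000000] = 0.000000
  V(1,-1) = exp(-r*dt) * [p_u*6.232453 + p_m*15.912198 + p_d*24.485309] = 15.557644
  V(1,+0) = exp(-r*dt) * [p_u*0.878316 + p_m*6.232453 + p_d*15.912198] = 6.882874
  V(1,+1) = exp(-r*dt) * [p_u*0.000000 + p_m*0.878316 + p_d*6.232453] = 1.609649
  V(0,+0) = exp(-r*dt) * [p_u*1.609649 + p_m*6.882874 + p_d*15.557644] = 7.372796


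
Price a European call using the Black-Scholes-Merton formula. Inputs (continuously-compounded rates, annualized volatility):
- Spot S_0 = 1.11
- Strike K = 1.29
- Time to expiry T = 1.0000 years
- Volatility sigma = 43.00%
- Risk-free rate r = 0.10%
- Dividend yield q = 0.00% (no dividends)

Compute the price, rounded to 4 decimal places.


d1 = (ln(S/K) + (r - q + 0.5*sigma^2) * T) / (sigma * sqrt(T)) = -0.13216791
d2 = d1 - sigma * sqrt(T) = -0.56216791
exp(-rT) = 0.99900050; exp(-qT) = 1.00000000
C = S_0 * exp(-qT) * N(d1) - K * exp(-rT) * N(d2)
N(d1) = 0.44742574; N(d2) = 0.28700081
C = 1.1100 * 1.00000000 * 0.44742574 - 1.2900 * 0.99900050 * 0.28700081 = 0.1268

Answer: Price = 0.1268


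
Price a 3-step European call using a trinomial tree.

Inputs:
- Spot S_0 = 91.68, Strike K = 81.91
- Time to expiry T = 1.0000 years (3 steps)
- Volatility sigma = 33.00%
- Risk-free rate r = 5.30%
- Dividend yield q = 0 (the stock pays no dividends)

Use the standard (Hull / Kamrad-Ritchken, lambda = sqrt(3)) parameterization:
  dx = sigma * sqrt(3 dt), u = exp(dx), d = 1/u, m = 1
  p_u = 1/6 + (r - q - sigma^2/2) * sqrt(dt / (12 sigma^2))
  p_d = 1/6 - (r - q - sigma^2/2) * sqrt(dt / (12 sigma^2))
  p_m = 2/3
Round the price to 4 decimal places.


dt = T/N = 0.333333; dx = sigma*sqrt(3*dt) = 0.330000
u = exp(dx) = 1.390968; d = 1/u = 0.718924
p_u = 0.165934, p_m = 0.666667, p_d = 0.167399
Discount per step: exp(-r*dt) = 0.982488
Stock lattice S(k, j) with j the centered position index:
  k=0: S(0,+0) = 91.6800
  k=1: S(1,-1) = 65.9109; S(1,+0) = 91.6800; S(1,+1) = 127.5240
  k=2: S(2,-2) = 47.3849; S(2,-1) = 65.9109; S(2,+0) = 91.6800; S(2,+1) = 127.5240; S(2,+2) = 177.3818
  k=3: S(3,-3) = 34.0662; S(3,-2) = 47.3849; S(3,-1) = 65.9109; S(3,+0) = 91.6800; S(3,+1) = 127.5240; S(3,+2) = 177.3818; S(3,+3) = 246.7324
Terminal payoffs V(N, j) = max(S_T - K, 0):
  V(3,-3) = 0.000000; V(3,-2) = 0.000000; V(3,-1) = 0.000000; V(3,+0) = 9.770000; V(3,+1) = 45.613958; V(3,+2) = 95.471761; V(3,+3) = 164.822376
Backward induction: V(k, j) = exp(-r*dt) * [p_u * V(k+1, j+1) + p_m * V(k+1, j) + p_d * V(k+1, j-1)]
  V(2,-2) = exp(-r*dt) * [p_u*0.000000 + p_m*0.000000 + p_d*0.000000] = 0.000000
  V(2,-1) = exp(-r*dt) * [p_u*9.770000 + p_m*0.000000 + p_d*0.000000] = 1.592789
  V(2,+0) = exp(-r*dt) * [p_u*45.613958 + p_m*9.770000 + p_d*0.000000] = 13.835654
  V(2,+1) = exp(-r*dt) * [p_u*95.471761 + p_m*45.613958 + p_d*9.770000] = 47.048266
  V(2,+2) = exp(-r*dt) * [p_u*164.822376 + p_m*95.471761 + p_d*45.613958] = 96.906045
  V(1,-1) = exp(-r*dt) * [p_u*13.835654 + p_m*1.592789 + p_d*0.000000] = 3.298872
  V(1,+0) = exp(-r*dt) * [p_u*47.048266 + p_m*13.835654 + p_d*1.592789] = 16.994421
  V(1,+1) = exp(-r*dt) * [p_u*96.906045 + p_m*47.048266 + p_d*13.835654] = 48.890224
  V(0,+0) = exp(-r*dt) * [p_u*48.890224 + p_m*16.994421 + p_d*3.298872] = 19.644276

Answer: Price = V(0,0) = 19.6443


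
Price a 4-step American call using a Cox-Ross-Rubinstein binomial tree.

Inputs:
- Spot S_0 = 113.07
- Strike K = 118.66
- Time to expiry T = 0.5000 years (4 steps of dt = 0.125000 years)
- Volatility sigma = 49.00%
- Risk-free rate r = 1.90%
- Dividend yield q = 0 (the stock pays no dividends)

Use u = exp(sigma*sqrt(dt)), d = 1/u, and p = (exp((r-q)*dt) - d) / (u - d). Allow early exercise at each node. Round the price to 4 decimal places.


Answer: Price = V(0,0) = 13.6493

Derivation:
dt = T/N = 0.125000
u = exp(sigma*sqrt(dt)) = 1.189153; d = 1/u = 0.840935
p = (exp((r-q)*dt) - d) / (u - d) = 0.463626
Discount per step: exp(-r*dt) = 0.997628
Stock lattice S(k, i) with i counting down-moves:
  k=0: S(0,0) = 113.0700
  k=1: S(1,0) = 134.4575; S(1,1) = 95.0845
  k=2: S(2,0) = 159.8905; S(2,1) = 113.0700; S(2,2) = 79.9599
  k=3: S(3,0) = 190.1343; S(3,1) = 134.4575; S(3,2) = 95.0845; S(3,3) = 67.2410
  k=4: S(4,0) = 226.0987; S(4,1) = 159.8905; S(4,2) = 113.0700; S(4,3) = 79.9599; S(4,4) = 56.5453
Terminal payoffs V(N, i) = max(S_T - K, 0):
  V(4,0) = 107.438725; V(4,1) = 41.230534; V(4,2) = 0.000000; V(4,3) = 0.000000; V(4,4) = 0.000000
Backward induction: V(k, i) = exp(-r*dt) * [p * V(k+1, i) + (1-p) * V(k+1, i+1)]; then take max(V_cont, immediate exercise) for American.
  V(3,0) = exp(-r*dt) * [p*107.438725 + (1-p)*41.230534] = 71.755767; exercise = 71.474284; V(3,0) = max -> 71.755767
  V(3,1) = exp(-r*dt) * [p*41.230534 + (1-p)*0.000000] = 19.070212; exercise = 15.797513; V(3,1) = max -> 19.070212
  V(3,2) = exp(-r*dt) * [p*0.000000 + (1-p)*0.000000] = 0.000000; exercise = 0.000000; V(3,2) = max -> 0.000000
  V(3,3) = exp(-r*dt) * [p*0.000000 + (1-p)*0.000000] = 0.000000; exercise = 0.000000; V(3,3) = max -> 0.000000
  V(2,0) = exp(-r*dt) * [p*71.755767 + (1-p)*19.070212] = 43.393437; exercise = 41.230534; V(2,0) = max -> 43.393437
  V(2,1) = exp(-r*dt) * [p*19.070212 + (1-p)*0.000000] = 8.820478; exercise = 0.000000; V(2,1) = max -> 8.820478
  V(2,2) = exp(-r*dt) * [p*0.000000 + (1-p)*0.000000] = 0.000000; exercise = 0.000000; V(2,2) = max -> 0.000000
  V(1,0) = exp(-r*dt) * [p*43.393437 + (1-p)*8.820478] = 24.790462; exercise = 15.797513; V(1,0) = max -> 24.790462
  V(1,1) = exp(-r*dt) * [p*8.820478 + (1-p)*0.000000] = 4.079704; exercise = 0.000000; V(1,1) = max -> 4.079704
  V(0,0) = exp(-r*dt) * [p*24.790462 + (1-p)*4.079704] = 13.649299; exercise = 0.000000; V(0,0) = max -> 13.649299


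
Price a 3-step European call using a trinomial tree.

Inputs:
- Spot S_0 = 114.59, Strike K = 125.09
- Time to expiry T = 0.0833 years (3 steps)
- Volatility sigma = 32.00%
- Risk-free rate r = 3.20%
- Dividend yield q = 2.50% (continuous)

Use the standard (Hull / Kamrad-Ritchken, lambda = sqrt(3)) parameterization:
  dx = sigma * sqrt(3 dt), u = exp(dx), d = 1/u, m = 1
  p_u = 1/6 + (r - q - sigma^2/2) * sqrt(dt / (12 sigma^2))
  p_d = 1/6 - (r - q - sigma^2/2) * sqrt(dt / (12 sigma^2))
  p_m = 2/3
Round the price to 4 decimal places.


Answer: Price = V(0,0) = 0.8905

Derivation:
dt = T/N = 0.027767; dx = sigma*sqrt(3*dt) = 0.092358
u = exp(dx) = 1.096757; d = 1/u = 0.911779
p_u = 0.160022, p_m = 0.666667, p_d = 0.173311
Discount per step: exp(-r*dt) = 0.999112
Stock lattice S(k, j) with j the centered position index:
  k=0: S(0,+0) = 114.5900
  k=1: S(1,-1) = 104.4808; S(1,+0) = 114.5900; S(1,+1) = 125.6774
  k=2: S(2,-2) = 95.2634; S(2,-1) = 104.4808; S(2,+0) = 114.5900; S(2,+1) = 125.6774; S(2,+2) = 137.8375
  k=3: S(3,-3) = 86.8592; S(3,-2) = 95.2634; S(3,-1) = 104.4808; S(3,+0) = 114.5900; S(3,+1) = 125.6774; S(3,+2) = 137.8375; S(3,+3) = 151.1743
Terminal payoffs V(N, j) = max(S_T - K, 0):
  V(3,-3) = 0.000000; V(3,-2) = 0.000000; V(3,-1) = 0.000000; V(3,+0) = 0.000000; V(3,+1) = 0.587375; V(3,+2) = 12.747530; V(3,+3) = 26.084264
Backward induction: V(k, j) = exp(-r*dt) * [p_u * V(k+1, j+1) + p_m * V(k+1, j) + p_d * V(k+1, j-1)]
  V(2,-2) = exp(-r*dt) * [p_u*0.000000 + p_m*0.000000 + p_d*0.000000] = 0.000000
  V(2,-1) = exp(-r*dt) * [p_u*0.000000 + p_m*0.000000 + p_d*0.000000] = 0.000000
  V(2,+0) = exp(-r*dt) * [p_u*0.587375 + p_m*0.000000 + p_d*0.000000] = 0.093910
  V(2,+1) = exp(-r*dt) * [p_u*12.747530 + p_m*0.587375 + p_d*0.000000] = 2.429315
  V(2,+2) = exp(-r*dt) * [p_u*26.084264 + p_m*12.747530 + p_d*0.587375] = 12.762874
  V(1,-1) = exp(-r*dt) * [p_u*0.093910 + p_m*0.000000 + p_d*0.000000] = 0.015014
  V(1,+0) = exp(-r*dt) * [p_u*2.429315 + p_m*0.093910 + p_d*0.000000] = 0.450951
  V(1,+1) = exp(-r*dt) * [p_u*12.762874 + p_m*2.429315 + p_d*0.093910] = 3.674899
  V(0,+0) = exp(-r*dt) * [p_u*3.674899 + p_m*0.450951 + p_d*0.015014] = 0.890510


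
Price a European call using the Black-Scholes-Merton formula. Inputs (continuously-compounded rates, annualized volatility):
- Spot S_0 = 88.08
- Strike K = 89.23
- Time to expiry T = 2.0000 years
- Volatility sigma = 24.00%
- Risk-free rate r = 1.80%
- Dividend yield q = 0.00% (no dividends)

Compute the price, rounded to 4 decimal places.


d1 = (ln(S/K) + (r - q + 0.5*sigma^2) * T) / (sigma * sqrt(T)) = 0.23755307
d2 = d1 - sigma * sqrt(T) = -0.10185818
exp(-rT) = 0.96464029; exp(-qT) = 1.00000000
C = S_0 * exp(-qT) * N(d1) - K * exp(-rT) * N(d2)
N(d1) = 0.59388612; N(d2) = 0.45943462
C = 88.0800 * 1.00000000 * 0.59388612 - 89.2300 * 0.96464029 * 0.45943462 = 12.7637

Answer: Price = 12.7637


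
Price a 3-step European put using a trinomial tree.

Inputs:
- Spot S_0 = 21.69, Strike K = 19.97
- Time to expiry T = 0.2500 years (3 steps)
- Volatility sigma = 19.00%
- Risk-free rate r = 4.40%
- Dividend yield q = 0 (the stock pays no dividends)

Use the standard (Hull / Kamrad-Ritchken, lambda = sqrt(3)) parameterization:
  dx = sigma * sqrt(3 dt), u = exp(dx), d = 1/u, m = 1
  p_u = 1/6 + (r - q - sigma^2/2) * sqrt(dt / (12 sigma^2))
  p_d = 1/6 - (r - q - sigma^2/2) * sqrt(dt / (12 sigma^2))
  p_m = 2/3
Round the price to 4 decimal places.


dt = T/N = 0.083333; dx = sigma*sqrt(3*dt) = 0.095000
u = exp(dx) = 1.099659; d = 1/u = 0.909373
p_u = 0.178048, p_m = 0.666667, p_d = 0.155285
Discount per step: exp(-r*dt) = 0.996340
Stock lattice S(k, j) with j the centered position index:
  k=0: S(0,+0) = 21.6900
  k=1: S(1,-1) = 19.7243; S(1,+0) = 21.6900; S(1,+1) = 23.8516
  k=2: S(2,-2) = 17.9367; S(2,-1) = 19.7243; S(2,+0) = 21.6900; S(2,+1) = 23.8516; S(2,+2) = 26.2286
  k=3: S(3,-3) = 16.3112; S(3,-2) = 17.9367; S(3,-1) = 19.7243; S(3,+0) = 21.6900; S(3,+1) = 23.8516; S(3,+2) = 26.2286; S(3,+3) = 28.8425
Terminal payoffs V(N, j) = max(K - S_T, 0):
  V(3,-3) = 3.658811; V(3,-2) = 2.033256; V(3,-1) = 0.245701; V(3,+0) = 0.000000; V(3,+1) = 0.000000; V(3,+2) = 0.000000; V(3,+3) = 0.000000
Backward induction: V(k, j) = exp(-r*dt) * [p_u * V(k+1, j+1) + p_m * V(k+1, j) + p_d * V(k+1, j-1)]
  V(2,-2) = exp(-r*dt) * [p_u*0.245701 + p_m*2.033256 + p_d*3.658811] = 1.960209
  V(2,-1) = exp(-r*dt) * [p_u*0.000000 + p_m*0.245701 + p_d*2.033256] = 0.477780
  V(2,+0) = exp(-r*dt) * [p_u*0.000000 + p_m*0.000000 + p_d*0.245701] = 0.038014
  V(2,+1) = exp(-r*dt) * [p_u*0.000000 + p_m*0.000000 + p_d*0.000000] = 0.000000
  V(2,+2) = exp(-r*dt) * [p_u*0.000000 + p_m*0.000000 + p_d*0.000000] = 0.000000
  V(1,-1) = exp(-r*dt) * [p_u*0.038014 + p_m*0.477780 + p_d*1.960209] = 0.627375
  V(1,+0) = exp(-r*dt) * [p_u*0.000000 + p_m*0.038014 + p_d*0.477780] = 0.099171
  V(1,+1) = exp(-r*dt) * [p_u*0.000000 + p_m*0.000000 + p_d*0.038014] = 0.005881
  V(0,+0) = exp(-r*dt) * [p_u*0.005881 + p_m*0.099171 + p_d*0.627375] = 0.163980

Answer: Price = V(0,0) = 0.1640


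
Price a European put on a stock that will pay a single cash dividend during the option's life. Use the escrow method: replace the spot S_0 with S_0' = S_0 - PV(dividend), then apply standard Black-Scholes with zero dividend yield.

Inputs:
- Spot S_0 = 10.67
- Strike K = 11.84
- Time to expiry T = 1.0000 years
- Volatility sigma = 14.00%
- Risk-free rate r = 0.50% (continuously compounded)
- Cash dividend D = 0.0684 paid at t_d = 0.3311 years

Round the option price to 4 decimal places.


Answer: Price = 1.3830

Derivation:
PV(D) = D * exp(-r * t_d) = 0.0684 * 0.99834587 = 0.06828686
S_0' = S_0 - PV(D) = 10.6700 - 0.06828686 = 10.60171314
d1 = (ln(S_0'/K) + (r + sigma^2/2)*T) / (sigma*sqrt(T)) = -0.68334303
d2 = d1 - sigma*sqrt(T) = -0.82334303
exp(-rT) = 0.99501248
N(-d1) = 0.75280495; N(-d2) = 0.79484352
P = K * exp(-rT) * N(-d2) - S_0' * N(-d1) = 11.8400 * 0.99501248 * 0.79484352 - 10.60171314 * 0.75280495 = 1.3830


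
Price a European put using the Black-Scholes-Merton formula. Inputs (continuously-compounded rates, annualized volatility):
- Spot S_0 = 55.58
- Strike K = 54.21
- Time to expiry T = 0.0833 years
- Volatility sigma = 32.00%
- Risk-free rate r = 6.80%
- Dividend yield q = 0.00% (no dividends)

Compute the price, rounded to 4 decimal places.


Answer: Price = 1.2879

Derivation:
d1 = (ln(S/K) + (r - q + 0.5*sigma^2) * T) / (sigma * sqrt(T)) = 0.37774264
d2 = d1 - sigma * sqrt(T) = 0.28538508
exp(-rT) = 0.99435161; exp(-qT) = 1.00000000
P = K * exp(-rT) * N(-d2) - S_0 * exp(-qT) * N(-d1)
N(-d1) = 0.35281089; N(-d2) = 0.38767457
P = 54.2100 * 0.99435161 * 0.38767457 - 55.5800 * 1.00000000 * 0.35281089 = 1.2879


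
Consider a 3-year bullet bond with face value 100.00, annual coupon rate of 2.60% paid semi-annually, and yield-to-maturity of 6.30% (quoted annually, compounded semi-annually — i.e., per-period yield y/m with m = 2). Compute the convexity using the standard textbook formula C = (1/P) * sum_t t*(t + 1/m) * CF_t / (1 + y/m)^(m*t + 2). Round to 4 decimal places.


Coupon per period c = face * coupon_rate / m = 1.300000
Periods per year m = 2; per-period yield y/m = 0.031500
Number of cashflows N = 6
Cashflows (t years, CF_t, discount factor 1/(1+y/m)^(m*t), PV):
  t = 0.5000: CF_t = 1.300000, DF = 0.969462, PV = 1.260301
  t = 1.0000: CF_t = 1.300000, DF = 0.939856, PV = 1.221813
  t = 1.5000: CF_t = 1.300000, DF = 0.911155, PV = 1.184502
  t = 2.0000: CF_t = 1.300000, DF = 0.883330, PV = 1.148329
  t = 2.5000: CF_t = 1.300000, DF = 0.856355, PV = 1.113262
  t = 3.0000: CF_t = 101.300000, DF = 0.830204, PV = 84.099623
Price P = sum_t PV_t = 90.027830
Convexity numerator sum_t t*(t + 1/m) * CF_t / (1+y/m)^(m*t + 2):
  t = 0.5000: term = 0.592251
  t = 1.0000: term = 1.722494
  t = 1.5000: term = 3.339785
  t = 2.0000: term = 5.396323
  t = 2.5000: term = 7.847295
  t = 3.0000: term = 829.936540
Convexity = (1/P) * sum = 848.834688 / 90.027830 = 9.428581

Answer: Convexity = 9.4286


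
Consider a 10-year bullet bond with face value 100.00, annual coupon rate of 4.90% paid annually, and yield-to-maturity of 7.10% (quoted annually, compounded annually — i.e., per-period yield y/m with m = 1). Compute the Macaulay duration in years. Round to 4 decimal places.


Answer: Macaulay duration = 7.9509 years

Derivation:
Coupon per period c = face * coupon_rate / m = 4.900000
Periods per year m = 1; per-period yield y/m = 0.071000
Number of cashflows N = 10
Cashflows (t years, CF_t, discount factor 1/(1+y/m)^(m*t), PV):
  t = 1.0000: CF_t = 4.900000, DF = 0.933707, PV = 4.575163
  t = 2.0000: CF_t = 4.900000, DF = 0.871808, PV = 4.271861
  t = 3.0000: CF_t = 4.900000, DF = 0.814013, PV = 3.988666
  t = 4.0000: CF_t = 4.900000, DF = 0.760050, PV = 3.724245
  t = 5.0000: CF_t = 4.900000, DF = 0.709664, PV = 3.477353
  t = 6.0000: CF_t = 4.900000, DF = 0.662618, PV = 3.246828
  t = 7.0000: CF_t = 4.900000, DF = 0.618691, PV = 3.031585
  t = 8.0000: CF_t = 4.900000, DF = 0.577676, PV = 2.830612
  t = 9.0000: CF_t = 4.900000, DF = 0.539380, PV = 2.642962
  t = 10.0000: CF_t = 104.900000, DF = 0.503623, PV = 52.830021
Price P = sum_t PV_t = 84.619295
Macaulay numerator sum_t t * PV_t:
  t * PV_t at t = 1.0000: 4.575163
  t * PV_t at t = 2.0000: 8.543722
  t * PV_t at t = 3.0000: 11.965998
  t * PV_t at t = 4.0000: 14.896978
  t * PV_t at t = 5.0000: 17.386763
  t * PV_t at t = 6.0000: 19.480967
  t * PV_t at t = 7.0000: 21.221097
  t * PV_t at t = 8.0000: 22.644894
  t * PV_t at t = 9.0000: 23.786654
  t * PV_t at t = 10.0000: 528.300206
Macaulay duration D = (sum_t t * PV_t) / P = 672.802443 / 84.619295 = 7.950934


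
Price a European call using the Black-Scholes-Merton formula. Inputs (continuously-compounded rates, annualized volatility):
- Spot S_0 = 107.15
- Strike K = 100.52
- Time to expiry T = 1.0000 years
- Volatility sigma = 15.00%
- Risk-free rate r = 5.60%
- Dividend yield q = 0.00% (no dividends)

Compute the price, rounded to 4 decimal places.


d1 = (ln(S/K) + (r - q + 0.5*sigma^2) * T) / (sigma * sqrt(T)) = 0.87415339
d2 = d1 - sigma * sqrt(T) = 0.72415339
exp(-rT) = 0.94553914; exp(-qT) = 1.00000000
C = S_0 * exp(-qT) * N(d1) - K * exp(-rT) * N(d2)
N(d1) = 0.80898264; N(d2) = 0.76551422
C = 107.1500 * 1.00000000 * 0.80898264 - 100.5200 * 0.94553914 * 0.76551422 = 13.9237

Answer: Price = 13.9237


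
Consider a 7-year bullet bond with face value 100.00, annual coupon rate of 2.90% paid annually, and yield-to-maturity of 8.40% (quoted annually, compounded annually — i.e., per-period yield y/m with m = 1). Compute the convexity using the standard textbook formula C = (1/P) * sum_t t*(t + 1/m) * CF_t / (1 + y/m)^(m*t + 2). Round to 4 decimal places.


Coupon per period c = face * coupon_rate / m = 2.900000
Periods per year m = 1; per-period yield y/m = 0.084000
Number of cashflows N = 7
Cashflows (t years, CF_t, discount factor 1/(1+y/m)^(m*t), PV):
  t = 1.0000: CF_t = 2.900000, DF = 0.922509, PV = 2.675277
  t = 2.0000: CF_t = 2.900000, DF = 0.851023, PV = 2.467967
  t = 3.0000: CF_t = 2.900000, DF = 0.785077, PV = 2.276723
  t = 4.0000: CF_t = 2.900000, DF = 0.724241, PV = 2.100298
  t = 5.0000: CF_t = 2.900000, DF = 0.668119, PV = 1.937544
  t = 6.0000: CF_t = 2.900000, DF = 0.616346, PV = 1.787402
  t = 7.0000: CF_t = 102.900000, DF = 0.568585, PV = 58.507346
Price P = sum_t PV_t = 71.752557
Convexity numerator sum_t t*(t + 1/m) * CF_t / (1+y/m)^(m*t + 2):
  t = 1.0000: term = 4.553446
  t = 2.0000: term = 12.601787
  t = 3.0000: term = 23.250529
  t = 4.0000: term = 35.748045
  t = 5.0000: term = 49.466852
  t = 6.0000: term = 63.887079
  t = 7.0000: term = 2788.302332
Convexity = (1/P) * sum = 2977.810069 / 71.752557 = 41.501100

Answer: Convexity = 41.5011


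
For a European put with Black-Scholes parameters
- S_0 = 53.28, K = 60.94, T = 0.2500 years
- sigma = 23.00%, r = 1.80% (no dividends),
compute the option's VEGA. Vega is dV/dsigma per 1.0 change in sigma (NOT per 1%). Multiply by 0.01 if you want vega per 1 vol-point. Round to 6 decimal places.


d1 = -1.0714456289; d2 = -1.1864456289
phi(d1) = 0.2247118417; exp(-qT) = 1.0000000000; exp(-rT) = 0.9955101098
Vega = S * exp(-qT) * phi(d1) * sqrt(T) = 53.2800 * 1.0000000000 * 0.2247118417 * 0.5000000000 = 5.986323

Answer: Vega = 5.986323


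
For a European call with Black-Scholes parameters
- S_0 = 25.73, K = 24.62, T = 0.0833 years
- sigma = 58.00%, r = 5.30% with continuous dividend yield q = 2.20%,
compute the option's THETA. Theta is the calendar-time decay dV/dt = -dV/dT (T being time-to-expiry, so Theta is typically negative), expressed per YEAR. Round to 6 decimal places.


d1 = 0.3625600873; d2 = 0.1951619989
phi(d1) = 0.3735649322; exp(-qT) = 0.9981690782; exp(-rT) = 0.9955948313
Theta = -S*exp(-qT)*phi(d1)*sigma/(2*sqrt(T)) - r*K*exp(-rT)*N(d2) + q*S*exp(-qT)*N(d1)
N(d1) = 0.6415332350; N(d2) = 0.5773669362; sqrt(T) = 0.2886173938
Term 1 = -25.7300 * 0.9981690782 * 0.3735649322 * 0.5800 / (2 * 0.2886173938) = -9.6401878369
Term 2 = -0.0530 * 24.6200 * 0.9955948313 * 0.5773669362 = -0.7500642411
Term 3 = 0.0220 * 25.7300 * 0.9981690782 * 0.6415332350 = 0.3624814105
Theta = -9.6401878369 + (-0.7500642411) + (0.3624814105) = -10.027771

Answer: Theta = -10.027771


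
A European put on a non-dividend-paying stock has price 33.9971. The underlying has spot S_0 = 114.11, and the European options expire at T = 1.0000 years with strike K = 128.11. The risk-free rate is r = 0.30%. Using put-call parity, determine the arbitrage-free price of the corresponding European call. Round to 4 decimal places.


Put-call parity: C - P = S_0 * exp(-qT) - K * exp(-rT).
S_0 * exp(-qT) = 114.1100 * 1.00000000 = 114.11000000
K * exp(-rT) = 128.1100 * 0.99700450 = 127.72624592
C = P + S*exp(-qT) - K*exp(-rT)
C = 33.9971 + 114.11000000 - 127.72624592 = 20.3809

Answer: Call price = 20.3809


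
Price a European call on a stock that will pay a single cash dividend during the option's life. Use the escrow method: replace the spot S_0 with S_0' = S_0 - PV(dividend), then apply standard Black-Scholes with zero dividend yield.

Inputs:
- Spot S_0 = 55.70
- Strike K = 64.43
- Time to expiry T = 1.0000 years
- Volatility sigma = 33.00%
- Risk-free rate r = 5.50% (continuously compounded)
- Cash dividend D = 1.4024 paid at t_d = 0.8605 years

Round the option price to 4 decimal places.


PV(D) = D * exp(-r * t_d) = 1.4024 * 0.95377499 = 1.33757404
S_0' = S_0 - PV(D) = 55.7000 - 1.33757404 = 54.36242596
d1 = (ln(S_0'/K) + (r + sigma^2/2)*T) / (sigma*sqrt(T)) = -0.18320045
d2 = d1 - sigma*sqrt(T) = -0.51320045
exp(-rT) = 0.94648515
N(d1) = 0.42732037; N(d2) = 0.30390556
C = S_0' * N(d1) - K * exp(-rT) * N(d2) = 54.36242596 * 0.42732037 - 64.4300 * 0.94648515 * 0.30390556 = 4.6974

Answer: Price = 4.6974


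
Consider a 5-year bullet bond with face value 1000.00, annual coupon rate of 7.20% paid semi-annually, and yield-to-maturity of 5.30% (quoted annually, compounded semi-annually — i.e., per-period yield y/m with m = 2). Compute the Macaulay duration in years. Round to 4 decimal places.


Coupon per period c = face * coupon_rate / m = 36.000000
Periods per year m = 2; per-period yield y/m = 0.026500
Number of cashflows N = 10
Cashflows (t years, CF_t, discount factor 1/(1+y/m)^(m*t), PV):
  t = 0.5000: CF_t = 36.000000, DF = 0.974184, PV = 35.070628
  t = 1.0000: CF_t = 36.000000, DF = 0.949035, PV = 34.165249
  t = 1.5000: CF_t = 36.000000, DF = 0.924535, PV = 33.283243
  t = 2.0000: CF_t = 36.000000, DF = 0.900667, PV = 32.424007
  t = 2.5000: CF_t = 36.000000, DF = 0.877415, PV = 31.586953
  t = 3.0000: CF_t = 36.000000, DF = 0.854764, PV = 30.771508
  t = 3.5000: CF_t = 36.000000, DF = 0.832698, PV = 29.977114
  t = 4.0000: CF_t = 36.000000, DF = 0.811201, PV = 29.203229
  t = 4.5000: CF_t = 36.000000, DF = 0.790259, PV = 28.449322
  t = 5.0000: CF_t = 1036.000000, DF = 0.769858, PV = 797.572586
Price P = sum_t PV_t = 1082.503840
Macaulay numerator sum_t t * PV_t:
  t * PV_t at t = 0.5000: 17.535314
  t * PV_t at t = 1.0000: 34.165249
  t * PV_t at t = 1.5000: 49.924865
  t * PV_t at t = 2.0000: 64.848014
  t * PV_t at t = 2.5000: 78.967382
  t * PV_t at t = 3.0000: 92.314524
  t * PV_t at t = 3.5000: 104.919900
  t * PV_t at t = 4.0000: 116.812915
  t * PV_t at t = 4.5000: 128.021948
  t * PV_t at t = 5.0000: 3987.862932
Macaulay duration D = (sum_t t * PV_t) / P = 4675.373044 / 1082.503840 = 4.319036

Answer: Macaulay duration = 4.3190 years


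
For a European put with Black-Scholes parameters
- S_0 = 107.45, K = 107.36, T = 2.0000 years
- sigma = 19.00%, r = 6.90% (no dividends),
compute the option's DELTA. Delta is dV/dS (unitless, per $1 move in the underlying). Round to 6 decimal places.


Answer: Delta = -0.257507

Derivation:
d1 = 0.6510516349; d2 = 0.3823510581
phi(d1) = 0.3227514848; exp(-qT) = 1.0000000000; exp(-rT) = 0.8710986917
N(-d1) = 0.2575065779
Delta = -exp(-qT) * N(-d1) = -1.0000000000 * 0.2575065779 = -0.257507


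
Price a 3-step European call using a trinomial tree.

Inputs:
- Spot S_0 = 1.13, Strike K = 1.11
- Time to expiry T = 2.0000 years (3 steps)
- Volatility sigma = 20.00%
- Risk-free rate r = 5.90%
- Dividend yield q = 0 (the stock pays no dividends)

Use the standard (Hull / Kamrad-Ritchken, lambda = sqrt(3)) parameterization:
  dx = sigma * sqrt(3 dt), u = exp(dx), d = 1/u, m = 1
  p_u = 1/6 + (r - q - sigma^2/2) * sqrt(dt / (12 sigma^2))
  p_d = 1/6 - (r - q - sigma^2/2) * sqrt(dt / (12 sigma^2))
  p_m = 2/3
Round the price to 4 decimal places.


dt = T/N = 0.666667; dx = sigma*sqrt(3*dt) = 0.282843
u = exp(dx) = 1.326896; d = 1/u = 0.753638
p_u = 0.212629, p_m = 0.666667, p_d = 0.120705
Discount per step: exp(-r*dt) = 0.961430
Stock lattice S(k, j) with j the centered position index:
  k=0: S(0,+0) = 1.1300
  k=1: S(1,-1) = 0.8516; S(1,+0) = 1.1300; S(1,+1) = 1.4994
  k=2: S(2,-2) = 0.6418; S(2,-1) = 0.8516; S(2,+0) = 1.1300; S(2,+1) = 1.4994; S(2,+2) = 1.9895
  k=3: S(3,-3) = 0.4837; S(3,-2) = 0.6418; S(3,-1) = 0.8516; S(3,+0) = 1.1300; S(3,+1) = 1.4994; S(3,+2) = 1.9895; S(3,+3) = 2.6399
Terminal payoffs V(N, j) = max(S_T - K, 0):
  V(3,-3) = 0.000000; V(3,-2) = 0.000000; V(3,-1) = 0.000000; V(3,+0) = 0.020000; V(3,+1) = 0.389393; V(3,+2) = 0.879539; V(3,+3) = 1.529912
Backward induction: V(k, j) = exp(-r*dt) * [p_u * V(k+1, j+1) + p_m * V(k+1, j) + p_d * V(k+1, j-1)]
  V(2,-2) = exp(-r*dt) * [p_u*0.000000 + p_m*0.000000 + p_d*0.000000] = 0.000000
  V(2,-1) = exp(-r*dt) * [p_u*0.020000 + p_m*0.000000 + p_d*0.000000] = 0.004089
  V(2,+0) = exp(-r*dt) * [p_u*0.389393 + p_m*0.020000 + p_d*0.000000] = 0.092422
  V(2,+1) = exp(-r*dt) * [p_u*0.879539 + p_m*0.389393 + p_d*0.020000] = 0.431706
  V(2,+2) = exp(-r*dt) * [p_u*1.529912 + p_m*0.879539 + p_d*0.389393] = 0.921689
  V(1,-1) = exp(-r*dt) * [p_u*0.092422 + p_m*0.004089 + p_d*0.000000] = 0.021514
  V(1,+0) = exp(-r*dt) * [p_u*0.431706 + p_m*0.092422 + p_d*0.004089] = 0.147965
  V(1,+1) = exp(-r*dt) * [p_u*0.921689 + p_m*0.431706 + p_d*0.092422] = 0.475847
  V(0,+0) = exp(-r*dt) * [p_u*0.475847 + p_m*0.147965 + p_d*0.021514] = 0.194612

Answer: Price = V(0,0) = 0.1946
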